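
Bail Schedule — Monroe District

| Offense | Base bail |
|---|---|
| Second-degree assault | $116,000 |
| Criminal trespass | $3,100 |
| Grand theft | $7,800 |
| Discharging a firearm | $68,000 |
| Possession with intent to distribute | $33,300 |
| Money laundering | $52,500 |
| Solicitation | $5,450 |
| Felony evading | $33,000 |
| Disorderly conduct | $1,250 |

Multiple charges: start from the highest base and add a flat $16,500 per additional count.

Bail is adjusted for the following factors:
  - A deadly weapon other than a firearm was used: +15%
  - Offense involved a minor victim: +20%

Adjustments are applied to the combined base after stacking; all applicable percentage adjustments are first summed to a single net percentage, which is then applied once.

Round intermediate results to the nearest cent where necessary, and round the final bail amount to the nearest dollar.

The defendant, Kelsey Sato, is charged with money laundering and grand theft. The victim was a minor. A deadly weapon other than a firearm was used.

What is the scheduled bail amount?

Base amounts from the schedule: money laundering $52,500; grand theft $7,800.
Stacking rule: highest base plus $16,500 per additional charge. Highest is money laundering at $52,500; 1 additional charge → +$16,500. Combined base = $69,000.
Net percentage adjustment: +15% +20% = +35%. $69,000 × 1.35 = $93,150.

$93,150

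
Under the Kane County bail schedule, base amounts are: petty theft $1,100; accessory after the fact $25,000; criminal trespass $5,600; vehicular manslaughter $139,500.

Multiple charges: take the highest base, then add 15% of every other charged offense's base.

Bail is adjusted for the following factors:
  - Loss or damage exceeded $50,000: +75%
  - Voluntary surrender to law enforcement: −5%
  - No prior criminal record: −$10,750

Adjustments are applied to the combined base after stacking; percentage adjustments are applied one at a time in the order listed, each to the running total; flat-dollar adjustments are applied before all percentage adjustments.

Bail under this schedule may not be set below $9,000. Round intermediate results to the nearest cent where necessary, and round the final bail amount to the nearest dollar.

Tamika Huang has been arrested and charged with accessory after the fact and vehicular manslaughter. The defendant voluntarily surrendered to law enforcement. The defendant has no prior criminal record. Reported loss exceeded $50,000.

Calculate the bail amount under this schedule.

$220,281

Base amounts from the schedule: accessory after the fact $25,000; vehicular manslaughter $139,500.
Stacking rule: highest base plus 15% of each additional charge. Highest is vehicular manslaughter at $139,500. Additional: $25,000 × 15% = $3,750. Combined base = $139,500 + $3,750 = $143,250.
No prior criminal record (−$10,750 flat): $143,250 − $10,750 = $132,500.
Loss or damage exceeded $50,000 (+75%): $132,500 × 1.75 = $231,875.
Voluntary surrender to law enforcement (−5%): $231,875 × 0.95 = $220,281.25.
$220,281.25 is at or above the $9,000 minimum.
Rounded to the nearest dollar: $220,281.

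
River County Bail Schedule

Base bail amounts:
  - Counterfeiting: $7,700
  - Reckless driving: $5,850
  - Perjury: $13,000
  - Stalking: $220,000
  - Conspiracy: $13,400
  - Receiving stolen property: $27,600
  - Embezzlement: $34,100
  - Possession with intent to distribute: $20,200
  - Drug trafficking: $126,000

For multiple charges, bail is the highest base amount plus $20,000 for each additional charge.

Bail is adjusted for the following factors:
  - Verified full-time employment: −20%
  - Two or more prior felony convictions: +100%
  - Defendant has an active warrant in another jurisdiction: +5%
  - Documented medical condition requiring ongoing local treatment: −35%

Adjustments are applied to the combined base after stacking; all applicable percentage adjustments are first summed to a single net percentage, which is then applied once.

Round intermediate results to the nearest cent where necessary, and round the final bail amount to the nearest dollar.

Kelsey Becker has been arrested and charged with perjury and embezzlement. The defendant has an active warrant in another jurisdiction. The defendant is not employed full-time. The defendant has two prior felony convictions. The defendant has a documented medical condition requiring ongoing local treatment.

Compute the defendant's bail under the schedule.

Base amounts from the schedule: perjury $13,000; embezzlement $34,100.
Stacking rule: highest base plus $20,000 per additional charge. Highest is embezzlement at $34,100; 1 additional charge → +$20,000. Combined base = $54,100.
Net percentage adjustment: +100% +5% −35% = +70%. $54,100 × 1.7 = $91,970.

$91,970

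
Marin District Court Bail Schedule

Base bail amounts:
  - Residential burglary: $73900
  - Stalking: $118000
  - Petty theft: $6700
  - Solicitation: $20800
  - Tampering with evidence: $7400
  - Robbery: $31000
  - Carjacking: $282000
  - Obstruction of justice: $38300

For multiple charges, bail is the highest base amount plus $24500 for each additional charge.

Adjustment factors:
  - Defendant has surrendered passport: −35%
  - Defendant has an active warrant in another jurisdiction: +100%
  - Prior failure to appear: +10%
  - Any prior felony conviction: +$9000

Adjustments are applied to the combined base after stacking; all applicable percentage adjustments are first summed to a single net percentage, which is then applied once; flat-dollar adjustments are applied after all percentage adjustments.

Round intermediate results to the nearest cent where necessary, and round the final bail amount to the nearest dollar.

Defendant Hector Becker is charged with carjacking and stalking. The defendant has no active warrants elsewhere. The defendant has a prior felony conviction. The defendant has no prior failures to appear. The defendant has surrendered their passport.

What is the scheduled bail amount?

$208225

Base amounts from the schedule: carjacking $282000; stalking $118000.
Stacking rule: highest base plus $24500 per additional charge. Highest is carjacking at $282000; 1 additional charge → +$24500. Combined base = $306500.
Defendant has surrendered passport (−35%): $306500 × 0.65 = $199225.
Any prior felony conviction (+$9000 flat): $199225 + $9000 = $208225.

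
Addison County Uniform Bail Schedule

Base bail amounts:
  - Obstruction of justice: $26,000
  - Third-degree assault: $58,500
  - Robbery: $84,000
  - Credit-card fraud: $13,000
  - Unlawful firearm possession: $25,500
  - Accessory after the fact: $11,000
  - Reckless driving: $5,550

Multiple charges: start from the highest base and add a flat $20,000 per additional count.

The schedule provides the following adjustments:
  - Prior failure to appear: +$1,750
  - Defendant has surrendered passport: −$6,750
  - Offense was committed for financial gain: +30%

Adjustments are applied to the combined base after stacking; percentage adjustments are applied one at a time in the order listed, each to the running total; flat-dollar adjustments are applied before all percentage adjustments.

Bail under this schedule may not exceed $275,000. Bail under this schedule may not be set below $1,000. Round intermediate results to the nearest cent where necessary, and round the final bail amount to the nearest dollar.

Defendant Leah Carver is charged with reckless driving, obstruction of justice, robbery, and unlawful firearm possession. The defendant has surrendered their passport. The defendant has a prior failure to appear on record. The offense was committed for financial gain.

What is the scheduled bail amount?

Base amounts from the schedule: reckless driving $5,550; obstruction of justice $26,000; robbery $84,000; unlawful firearm possession $25,500.
Stacking rule: highest base plus $20,000 per additional charge. Highest is robbery at $84,000; 3 additional charges → +$60,000. Combined base = $144,000.
Prior failure to appear (+$1,750 flat): $144,000 + $1,750 = $145,750.
Defendant has surrendered passport (−$6,750 flat): $145,750 − $6,750 = $139,000.
Offense was committed for financial gain (+30%): $139,000 × 1.3 = $180,700.
$180,700 is within the $275,000 maximum.
$180,700 is at or above the $1,000 minimum.

$180,700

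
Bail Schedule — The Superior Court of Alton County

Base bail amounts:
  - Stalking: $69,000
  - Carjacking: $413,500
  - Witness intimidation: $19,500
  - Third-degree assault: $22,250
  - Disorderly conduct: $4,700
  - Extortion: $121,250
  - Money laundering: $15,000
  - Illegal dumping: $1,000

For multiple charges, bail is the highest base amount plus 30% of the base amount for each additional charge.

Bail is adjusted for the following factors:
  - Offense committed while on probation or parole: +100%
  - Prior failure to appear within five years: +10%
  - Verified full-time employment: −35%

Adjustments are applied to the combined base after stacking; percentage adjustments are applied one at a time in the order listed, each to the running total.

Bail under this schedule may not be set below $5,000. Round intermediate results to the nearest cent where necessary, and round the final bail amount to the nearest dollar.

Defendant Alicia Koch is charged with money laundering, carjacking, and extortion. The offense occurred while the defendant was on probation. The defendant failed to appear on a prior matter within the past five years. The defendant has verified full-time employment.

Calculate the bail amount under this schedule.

$649,756

Base amounts from the schedule: money laundering $15,000; carjacking $413,500; extortion $121,250.
Stacking rule: highest base plus 30% of each additional charge. Highest is carjacking at $413,500. Additional: $15,000 × 30% = $4,500; $121,250 × 30% = $36,375. Combined base = $413,500 + $40,875 = $454,375.
Offense committed while on probation or parole (+100%): $454,375 × 2 = $908,750.
Prior failure to appear within five years (+10%): $908,750 × 1.1 = $999,625.
Verified full-time employment (−35%): $999,625 × 0.65 = $649,756.25.
$649,756.25 is at or above the $5,000 minimum.
Rounded to the nearest dollar: $649,756.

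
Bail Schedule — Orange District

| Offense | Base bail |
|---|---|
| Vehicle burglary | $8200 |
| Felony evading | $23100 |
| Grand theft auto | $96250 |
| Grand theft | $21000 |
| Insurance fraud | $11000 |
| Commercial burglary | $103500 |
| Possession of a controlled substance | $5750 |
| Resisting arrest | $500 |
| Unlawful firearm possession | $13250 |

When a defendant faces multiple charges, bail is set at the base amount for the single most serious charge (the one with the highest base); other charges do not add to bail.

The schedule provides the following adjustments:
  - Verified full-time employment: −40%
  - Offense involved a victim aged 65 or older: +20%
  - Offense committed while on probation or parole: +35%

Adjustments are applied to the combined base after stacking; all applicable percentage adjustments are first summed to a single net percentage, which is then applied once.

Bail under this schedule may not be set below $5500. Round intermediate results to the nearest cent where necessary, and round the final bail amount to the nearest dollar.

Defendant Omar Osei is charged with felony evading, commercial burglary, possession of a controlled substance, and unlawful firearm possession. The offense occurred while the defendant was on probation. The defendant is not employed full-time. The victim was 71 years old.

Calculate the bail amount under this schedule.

Base amounts from the schedule: felony evading $23100; commercial burglary $103500; possession of a controlled substance $5750; unlawful firearm possession $13250.
Stacking rule: use the highest base only. Highest is commercial burglary at $103500. Combined base = $103500.
Net percentage adjustment: +20% +35% = +55%. $103500 × 1.55 = $160425.
$160425 is at or above the $5500 minimum.

$160425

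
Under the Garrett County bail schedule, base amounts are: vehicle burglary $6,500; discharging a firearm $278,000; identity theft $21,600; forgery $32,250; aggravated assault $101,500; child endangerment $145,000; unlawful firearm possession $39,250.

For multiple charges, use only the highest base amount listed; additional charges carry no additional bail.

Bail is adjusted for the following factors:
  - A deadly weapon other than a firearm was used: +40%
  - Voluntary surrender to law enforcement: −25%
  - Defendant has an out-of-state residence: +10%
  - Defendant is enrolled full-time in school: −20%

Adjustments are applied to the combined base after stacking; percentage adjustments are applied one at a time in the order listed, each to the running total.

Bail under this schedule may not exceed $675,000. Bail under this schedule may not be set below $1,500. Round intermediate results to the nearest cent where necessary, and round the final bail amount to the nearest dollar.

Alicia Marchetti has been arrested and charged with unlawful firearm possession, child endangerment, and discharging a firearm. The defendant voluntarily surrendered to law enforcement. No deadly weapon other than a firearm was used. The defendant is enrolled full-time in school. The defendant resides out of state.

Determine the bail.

$183,480

Base amounts from the schedule: unlawful firearm possession $39,250; child endangerment $145,000; discharging a firearm $278,000.
Stacking rule: use the highest base only. Highest is discharging a firearm at $278,000. Combined base = $278,000.
Voluntary surrender to law enforcement (−25%): $278,000 × 0.75 = $208,500.
Defendant has an out-of-state residence (+10%): $208,500 × 1.1 = $229,350.
Defendant is enrolled full-time in school (−20%): $229,350 × 0.8 = $183,480.
$183,480 is within the $675,000 maximum.
$183,480 is at or above the $1,500 minimum.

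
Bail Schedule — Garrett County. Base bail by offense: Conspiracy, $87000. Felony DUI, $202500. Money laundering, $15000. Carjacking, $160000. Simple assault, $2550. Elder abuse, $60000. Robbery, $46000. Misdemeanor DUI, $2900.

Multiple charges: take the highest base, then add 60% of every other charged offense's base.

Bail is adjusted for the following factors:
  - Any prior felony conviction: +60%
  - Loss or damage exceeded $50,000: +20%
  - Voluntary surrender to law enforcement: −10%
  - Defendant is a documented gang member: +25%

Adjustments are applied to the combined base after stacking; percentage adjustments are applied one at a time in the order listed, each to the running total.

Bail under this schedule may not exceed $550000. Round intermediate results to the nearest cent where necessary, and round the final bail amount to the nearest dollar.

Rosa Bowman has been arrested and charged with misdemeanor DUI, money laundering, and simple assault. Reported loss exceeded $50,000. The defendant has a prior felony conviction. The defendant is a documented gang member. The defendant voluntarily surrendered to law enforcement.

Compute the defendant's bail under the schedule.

$39463

Base amounts from the schedule: misdemeanor DUI $2900; money laundering $15000; simple assault $2550.
Stacking rule: highest base plus 60% of each additional charge. Highest is money laundering at $15000. Additional: $2900 × 60% = $1740; $2550 × 60% = $1530. Combined base = $15000 + $3270 = $18270.
Any prior felony conviction (+60%): $18270 × 1.6 = $29232.
Loss or damage exceeded $50,000 (+20%): $29232 × 1.2 = $35078.40.
Voluntary surrender to law enforcement (−10%): $35078.40 × 0.9 = $31570.56.
Defendant is a documented gang member (+25%): $31570.56 × 1.25 = $39463.20.
$39463.20 is within the $550000 maximum.
Rounded to the nearest dollar: $39463.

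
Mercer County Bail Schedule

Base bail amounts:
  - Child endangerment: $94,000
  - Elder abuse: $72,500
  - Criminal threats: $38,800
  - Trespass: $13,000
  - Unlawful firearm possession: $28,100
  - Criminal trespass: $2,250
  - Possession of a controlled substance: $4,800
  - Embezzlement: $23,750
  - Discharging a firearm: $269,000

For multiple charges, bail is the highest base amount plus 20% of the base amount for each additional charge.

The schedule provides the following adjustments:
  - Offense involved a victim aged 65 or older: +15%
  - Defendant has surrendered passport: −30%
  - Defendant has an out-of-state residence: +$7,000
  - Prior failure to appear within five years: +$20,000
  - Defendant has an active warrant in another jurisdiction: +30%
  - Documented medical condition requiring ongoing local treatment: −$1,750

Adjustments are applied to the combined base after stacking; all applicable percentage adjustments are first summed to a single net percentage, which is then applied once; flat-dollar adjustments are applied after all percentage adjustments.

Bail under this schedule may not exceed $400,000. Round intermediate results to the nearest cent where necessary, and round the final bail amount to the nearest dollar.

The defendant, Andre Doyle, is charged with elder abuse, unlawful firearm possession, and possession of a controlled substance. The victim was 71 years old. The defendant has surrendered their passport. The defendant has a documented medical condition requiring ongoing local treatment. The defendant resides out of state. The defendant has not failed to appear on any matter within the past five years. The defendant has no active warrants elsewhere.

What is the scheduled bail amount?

Base amounts from the schedule: elder abuse $72,500; unlawful firearm possession $28,100; possession of a controlled substance $4,800.
Stacking rule: highest base plus 20% of each additional charge. Highest is elder abuse at $72,500. Additional: $28,100 × 20% = $5,620; $4,800 × 20% = $960. Combined base = $72,500 + $6,580 = $79,080.
Net percentage adjustment: +15% −30% = −15%. $79,080 × 0.85 = $67,218.
Defendant has an out-of-state residence (+$7,000 flat): $67,218 + $7,000 = $74,218.
Documented medical condition requiring ongoing local treatment (−$1,750 flat): $74,218 − $1,750 = $72,468.
$72,468 is within the $400,000 maximum.

$72,468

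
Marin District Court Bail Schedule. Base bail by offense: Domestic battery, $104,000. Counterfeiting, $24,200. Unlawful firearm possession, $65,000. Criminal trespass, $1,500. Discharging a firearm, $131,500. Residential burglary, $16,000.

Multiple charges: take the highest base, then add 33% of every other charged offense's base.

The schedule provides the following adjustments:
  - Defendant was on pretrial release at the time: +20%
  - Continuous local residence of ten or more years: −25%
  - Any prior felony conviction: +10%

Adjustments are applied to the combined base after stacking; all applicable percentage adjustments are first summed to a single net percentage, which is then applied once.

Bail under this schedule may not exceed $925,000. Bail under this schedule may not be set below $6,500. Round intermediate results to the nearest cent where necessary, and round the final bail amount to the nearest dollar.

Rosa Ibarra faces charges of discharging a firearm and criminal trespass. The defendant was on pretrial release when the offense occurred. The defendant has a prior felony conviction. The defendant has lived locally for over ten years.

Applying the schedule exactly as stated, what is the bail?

$138,595

Base amounts from the schedule: discharging a firearm $131,500; criminal trespass $1,500.
Stacking rule: highest base plus 33% of each additional charge. Highest is discharging a firearm at $131,500. Additional: $1,500 × 33% = $495. Combined base = $131,500 + $495 = $131,995.
Net percentage adjustment: +20% −25% +10% = +5%. $131,995 × 1.05 = $138,594.75.
$138,594.75 is within the $925,000 maximum.
$138,594.75 is at or above the $6,500 minimum.
Rounded to the nearest dollar: $138,595.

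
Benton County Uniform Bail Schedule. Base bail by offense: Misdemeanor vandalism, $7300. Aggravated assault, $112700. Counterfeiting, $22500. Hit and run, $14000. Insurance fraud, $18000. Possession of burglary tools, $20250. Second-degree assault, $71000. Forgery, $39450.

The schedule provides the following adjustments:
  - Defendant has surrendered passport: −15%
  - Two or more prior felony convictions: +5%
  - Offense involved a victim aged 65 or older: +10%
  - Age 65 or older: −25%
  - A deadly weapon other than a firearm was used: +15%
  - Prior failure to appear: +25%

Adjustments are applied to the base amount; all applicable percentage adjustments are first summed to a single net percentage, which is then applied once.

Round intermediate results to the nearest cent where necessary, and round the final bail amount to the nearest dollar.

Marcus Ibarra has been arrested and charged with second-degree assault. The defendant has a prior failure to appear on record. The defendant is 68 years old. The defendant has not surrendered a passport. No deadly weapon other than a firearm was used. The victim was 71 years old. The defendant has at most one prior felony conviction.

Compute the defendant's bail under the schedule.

Base amounts from the schedule: second-degree assault $71000.
Single charge. Combined base = $71000.
Net percentage adjustment: +10% −25% +25% = +10%. $71000 × 1.1 = $78100.

$78100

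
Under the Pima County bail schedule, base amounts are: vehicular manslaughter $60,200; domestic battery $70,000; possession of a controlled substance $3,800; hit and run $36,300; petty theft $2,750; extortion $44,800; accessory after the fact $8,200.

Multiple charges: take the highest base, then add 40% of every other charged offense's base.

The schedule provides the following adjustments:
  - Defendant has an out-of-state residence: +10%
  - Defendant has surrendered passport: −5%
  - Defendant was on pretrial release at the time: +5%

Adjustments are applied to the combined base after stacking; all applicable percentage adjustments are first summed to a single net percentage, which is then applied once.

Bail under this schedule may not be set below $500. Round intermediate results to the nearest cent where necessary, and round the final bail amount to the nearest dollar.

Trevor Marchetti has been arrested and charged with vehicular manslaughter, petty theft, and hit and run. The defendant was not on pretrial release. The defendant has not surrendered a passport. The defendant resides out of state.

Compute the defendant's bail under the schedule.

Base amounts from the schedule: vehicular manslaughter $60,200; petty theft $2,750; hit and run $36,300.
Stacking rule: highest base plus 40% of each additional charge. Highest is vehicular manslaughter at $60,200. Additional: $2,750 × 40% = $1,100; $36,300 × 40% = $14,520. Combined base = $60,200 + $15,620 = $75,820.
Defendant has an out-of-state residence (+10%): $75,820 × 1.1 = $83,402.
$83,402 is at or above the $500 minimum.

$83,402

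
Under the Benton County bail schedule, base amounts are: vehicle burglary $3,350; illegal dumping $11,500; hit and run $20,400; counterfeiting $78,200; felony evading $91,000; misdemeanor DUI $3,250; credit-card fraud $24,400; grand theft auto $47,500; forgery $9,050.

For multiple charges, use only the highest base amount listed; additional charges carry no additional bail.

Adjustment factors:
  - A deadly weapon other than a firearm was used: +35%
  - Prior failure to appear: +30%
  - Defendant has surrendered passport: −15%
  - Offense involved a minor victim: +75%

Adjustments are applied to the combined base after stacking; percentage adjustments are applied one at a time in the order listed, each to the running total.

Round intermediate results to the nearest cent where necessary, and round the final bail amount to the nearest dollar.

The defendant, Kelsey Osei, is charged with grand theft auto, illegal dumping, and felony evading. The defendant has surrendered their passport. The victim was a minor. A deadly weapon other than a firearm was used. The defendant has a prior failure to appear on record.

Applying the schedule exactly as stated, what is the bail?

$237,561

Base amounts from the schedule: grand theft auto $47,500; illegal dumping $11,500; felony evading $91,000.
Stacking rule: use the highest base only. Highest is felony evading at $91,000. Combined base = $91,000.
A deadly weapon other than a firearm was used (+35%): $91,000 × 1.35 = $122,850.
Prior failure to appear (+30%): $122,850 × 1.3 = $159,705.
Defendant has surrendered passport (−15%): $159,705 × 0.85 = $135,749.25.
Offense involved a minor victim (+75%): $135,749.25 × 1.75 = $237,561.19.
Rounded to the nearest dollar: $237,561.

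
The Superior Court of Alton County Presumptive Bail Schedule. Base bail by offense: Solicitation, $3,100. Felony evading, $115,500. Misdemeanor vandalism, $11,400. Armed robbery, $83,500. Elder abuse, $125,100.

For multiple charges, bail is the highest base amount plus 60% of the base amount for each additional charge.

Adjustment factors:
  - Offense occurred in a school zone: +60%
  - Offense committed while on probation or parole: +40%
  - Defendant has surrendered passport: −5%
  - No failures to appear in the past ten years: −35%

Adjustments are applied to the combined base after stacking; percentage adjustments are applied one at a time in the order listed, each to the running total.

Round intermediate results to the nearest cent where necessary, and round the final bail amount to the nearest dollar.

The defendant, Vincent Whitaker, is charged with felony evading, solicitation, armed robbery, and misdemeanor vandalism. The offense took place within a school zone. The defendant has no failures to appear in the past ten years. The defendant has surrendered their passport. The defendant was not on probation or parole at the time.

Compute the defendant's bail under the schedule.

$172,208

Base amounts from the schedule: felony evading $115,500; solicitation $3,100; armed robbery $83,500; misdemeanor vandalism $11,400.
Stacking rule: highest base plus 60% of each additional charge. Highest is felony evading at $115,500. Additional: $3,100 × 60% = $1,860; $83,500 × 60% = $50,100; $11,400 × 60% = $6,840. Combined base = $115,500 + $58,800 = $174,300.
Offense occurred in a school zone (+60%): $174,300 × 1.6 = $278,880.
Defendant has surrendered passport (−5%): $278,880 × 0.95 = $264,936.
No failures to appear in the past ten years (−35%): $264,936 × 0.65 = $172,208.40.
Rounded to the nearest dollar: $172,208.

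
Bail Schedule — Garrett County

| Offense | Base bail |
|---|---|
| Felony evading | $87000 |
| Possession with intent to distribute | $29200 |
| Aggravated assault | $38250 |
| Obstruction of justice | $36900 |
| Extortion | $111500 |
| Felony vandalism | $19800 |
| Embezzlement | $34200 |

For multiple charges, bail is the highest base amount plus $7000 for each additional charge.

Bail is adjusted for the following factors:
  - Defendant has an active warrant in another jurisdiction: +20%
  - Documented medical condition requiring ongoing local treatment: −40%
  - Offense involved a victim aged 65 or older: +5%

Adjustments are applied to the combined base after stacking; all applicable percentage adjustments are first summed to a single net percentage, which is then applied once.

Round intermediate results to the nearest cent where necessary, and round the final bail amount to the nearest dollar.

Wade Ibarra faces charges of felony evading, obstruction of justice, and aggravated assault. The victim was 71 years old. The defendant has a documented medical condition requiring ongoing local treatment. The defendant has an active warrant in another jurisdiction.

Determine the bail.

Base amounts from the schedule: felony evading $87000; obstruction of justice $36900; aggravated assault $38250.
Stacking rule: highest base plus $7000 per additional charge. Highest is felony evading at $87000; 2 additional charges → +$14000. Combined base = $101000.
Net percentage adjustment: +20% −40% +5% = −15%. $101000 × 0.85 = $85850.

$85850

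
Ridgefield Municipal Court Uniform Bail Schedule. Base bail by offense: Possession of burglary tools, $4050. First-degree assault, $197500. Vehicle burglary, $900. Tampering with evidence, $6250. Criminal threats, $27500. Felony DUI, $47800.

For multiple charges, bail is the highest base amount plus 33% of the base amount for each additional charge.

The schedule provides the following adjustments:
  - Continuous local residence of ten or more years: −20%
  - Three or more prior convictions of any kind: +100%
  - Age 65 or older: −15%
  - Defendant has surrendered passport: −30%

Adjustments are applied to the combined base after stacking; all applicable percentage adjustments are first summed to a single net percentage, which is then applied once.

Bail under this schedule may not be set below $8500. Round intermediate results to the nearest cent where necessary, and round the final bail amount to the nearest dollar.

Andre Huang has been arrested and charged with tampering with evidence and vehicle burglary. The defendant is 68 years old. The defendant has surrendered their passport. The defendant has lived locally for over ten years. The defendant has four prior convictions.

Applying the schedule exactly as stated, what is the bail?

Base amounts from the schedule: tampering with evidence $6250; vehicle burglary $900.
Stacking rule: highest base plus 33% of each additional charge. Highest is tampering with evidence at $6250. Additional: $900 × 33% = $297. Combined base = $6250 + $297 = $6547.
Net percentage adjustment: −20% +100% −15% −30% = +35%. $6547 × 1.35 = $8838.45.
$8838.45 is at or above the $8500 minimum.
Rounded to the nearest dollar: $8838.

$8838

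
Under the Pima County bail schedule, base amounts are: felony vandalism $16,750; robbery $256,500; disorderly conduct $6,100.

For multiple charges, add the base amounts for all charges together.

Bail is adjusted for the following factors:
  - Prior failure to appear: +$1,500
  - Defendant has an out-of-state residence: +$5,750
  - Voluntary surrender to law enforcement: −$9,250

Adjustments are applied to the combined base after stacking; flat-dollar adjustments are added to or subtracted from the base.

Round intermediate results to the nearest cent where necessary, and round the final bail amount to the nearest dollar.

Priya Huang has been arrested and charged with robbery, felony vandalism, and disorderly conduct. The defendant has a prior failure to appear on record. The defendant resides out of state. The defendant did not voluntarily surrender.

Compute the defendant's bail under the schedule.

Base amounts from the schedule: robbery $256,500; felony vandalism $16,750; disorderly conduct $6,100.
Stacking rule: sum of all bases. $256,500 + $16,750 + $6,100 = $279,350.
Prior failure to appear (+$1,500 flat): $279,350 + $1,500 = $280,850.
Defendant has an out-of-state residence (+$5,750 flat): $280,850 + $5,750 = $286,600.

$286,600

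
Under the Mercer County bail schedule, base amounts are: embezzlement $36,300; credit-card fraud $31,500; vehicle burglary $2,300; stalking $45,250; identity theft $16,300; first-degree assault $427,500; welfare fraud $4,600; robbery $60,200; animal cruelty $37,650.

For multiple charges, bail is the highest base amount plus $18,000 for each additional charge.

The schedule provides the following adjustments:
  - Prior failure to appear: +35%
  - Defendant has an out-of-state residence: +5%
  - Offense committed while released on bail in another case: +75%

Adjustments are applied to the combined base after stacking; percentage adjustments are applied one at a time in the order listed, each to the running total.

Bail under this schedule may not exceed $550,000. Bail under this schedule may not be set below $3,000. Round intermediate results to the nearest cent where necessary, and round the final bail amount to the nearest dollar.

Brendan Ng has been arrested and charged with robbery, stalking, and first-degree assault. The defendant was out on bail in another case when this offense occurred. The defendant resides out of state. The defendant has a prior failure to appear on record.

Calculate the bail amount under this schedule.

$550,000

Base amounts from the schedule: robbery $60,200; stalking $45,250; first-degree assault $427,500.
Stacking rule: highest base plus $18,000 per additional charge. Highest is first-degree assault at $427,500; 2 additional charges → +$36,000. Combined base = $463,500.
Prior failure to appear (+35%): $463,500 × 1.35 = $625,725.
Defendant has an out-of-state residence (+5%): $625,725 × 1.05 = $657,011.25.
Offense committed while released on bail in another case (+75%): $657,011.25 × 1.75 = $1,149,769.69.
Result $1,149,769.69 exceeds the maximum of $550,000; bail is capped at $550,000.
$550,000 is at or above the $3,000 minimum.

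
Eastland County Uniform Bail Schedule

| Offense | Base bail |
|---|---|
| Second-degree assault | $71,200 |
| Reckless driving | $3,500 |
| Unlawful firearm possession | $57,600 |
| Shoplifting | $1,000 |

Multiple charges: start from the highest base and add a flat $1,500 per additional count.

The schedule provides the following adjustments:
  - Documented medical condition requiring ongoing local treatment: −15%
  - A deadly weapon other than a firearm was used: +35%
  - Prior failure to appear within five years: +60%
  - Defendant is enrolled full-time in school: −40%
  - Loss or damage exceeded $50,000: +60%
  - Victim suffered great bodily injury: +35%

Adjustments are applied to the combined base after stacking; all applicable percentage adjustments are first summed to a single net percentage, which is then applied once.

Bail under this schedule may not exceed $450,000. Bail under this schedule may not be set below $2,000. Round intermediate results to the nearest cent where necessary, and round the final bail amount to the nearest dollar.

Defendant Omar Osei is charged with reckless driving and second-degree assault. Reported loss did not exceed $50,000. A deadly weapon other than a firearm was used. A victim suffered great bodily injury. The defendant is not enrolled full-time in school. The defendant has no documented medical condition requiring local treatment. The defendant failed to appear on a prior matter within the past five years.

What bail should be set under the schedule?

$167,210

Base amounts from the schedule: reckless driving $3,500; second-degree assault $71,200.
Stacking rule: highest base plus $1,500 per additional charge. Highest is second-degree assault at $71,200; 1 additional charge → +$1,500. Combined base = $72,700.
Net percentage adjustment: +35% +60% +35% = +130%. $72,700 × 2.3 = $167,210.
$167,210 is within the $450,000 maximum.
$167,210 is at or above the $2,000 minimum.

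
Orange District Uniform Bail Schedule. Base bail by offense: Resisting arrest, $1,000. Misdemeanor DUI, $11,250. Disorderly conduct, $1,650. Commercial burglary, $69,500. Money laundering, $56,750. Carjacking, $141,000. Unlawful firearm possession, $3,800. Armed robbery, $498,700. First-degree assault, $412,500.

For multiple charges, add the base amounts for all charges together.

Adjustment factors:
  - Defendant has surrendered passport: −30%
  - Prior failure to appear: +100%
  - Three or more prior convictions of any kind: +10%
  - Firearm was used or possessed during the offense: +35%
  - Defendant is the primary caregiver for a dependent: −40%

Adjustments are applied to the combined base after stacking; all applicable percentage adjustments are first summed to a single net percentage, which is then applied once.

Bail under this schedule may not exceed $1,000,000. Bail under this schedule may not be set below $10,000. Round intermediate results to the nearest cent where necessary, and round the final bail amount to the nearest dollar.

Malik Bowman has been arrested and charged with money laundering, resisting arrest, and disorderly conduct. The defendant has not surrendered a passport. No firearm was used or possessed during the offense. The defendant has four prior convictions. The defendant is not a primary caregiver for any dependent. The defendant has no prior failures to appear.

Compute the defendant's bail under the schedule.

Base amounts from the schedule: money laundering $56,750; resisting arrest $1,000; disorderly conduct $1,650.
Stacking rule: sum of all bases. $56,750 + $1,000 + $1,650 = $59,400.
Three or more prior convictions of any kind (+10%): $59,400 × 1.1 = $65,340.
$65,340 is within the $1,000,000 maximum.
$65,340 is at or above the $10,000 minimum.

$65,340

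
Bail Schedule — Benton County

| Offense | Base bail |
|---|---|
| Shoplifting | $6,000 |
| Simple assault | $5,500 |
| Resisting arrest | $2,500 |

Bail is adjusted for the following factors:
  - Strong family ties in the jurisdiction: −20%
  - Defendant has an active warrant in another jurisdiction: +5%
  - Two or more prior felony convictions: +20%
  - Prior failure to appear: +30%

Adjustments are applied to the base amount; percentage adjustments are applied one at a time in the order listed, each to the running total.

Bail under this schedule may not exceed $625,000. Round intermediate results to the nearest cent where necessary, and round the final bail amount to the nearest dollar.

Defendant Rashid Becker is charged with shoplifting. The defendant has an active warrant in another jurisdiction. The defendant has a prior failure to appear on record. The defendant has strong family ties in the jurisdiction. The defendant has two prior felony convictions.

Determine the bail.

Base amounts from the schedule: shoplifting $6,000.
Single charge. Combined base = $6,000.
Strong family ties in the jurisdiction (−20%): $6,000 × 0.8 = $4,800.
Defendant has an active warrant in another jurisdiction (+5%): $4,800 × 1.05 = $5,040.
Two or more prior felony convictions (+20%): $5,040 × 1.2 = $6,048.
Prior failure to appear (+30%): $6,048 × 1.3 = $7,862.40.
$7,862.40 is within the $625,000 maximum.
Rounded to the nearest dollar: $7,862.

$7,862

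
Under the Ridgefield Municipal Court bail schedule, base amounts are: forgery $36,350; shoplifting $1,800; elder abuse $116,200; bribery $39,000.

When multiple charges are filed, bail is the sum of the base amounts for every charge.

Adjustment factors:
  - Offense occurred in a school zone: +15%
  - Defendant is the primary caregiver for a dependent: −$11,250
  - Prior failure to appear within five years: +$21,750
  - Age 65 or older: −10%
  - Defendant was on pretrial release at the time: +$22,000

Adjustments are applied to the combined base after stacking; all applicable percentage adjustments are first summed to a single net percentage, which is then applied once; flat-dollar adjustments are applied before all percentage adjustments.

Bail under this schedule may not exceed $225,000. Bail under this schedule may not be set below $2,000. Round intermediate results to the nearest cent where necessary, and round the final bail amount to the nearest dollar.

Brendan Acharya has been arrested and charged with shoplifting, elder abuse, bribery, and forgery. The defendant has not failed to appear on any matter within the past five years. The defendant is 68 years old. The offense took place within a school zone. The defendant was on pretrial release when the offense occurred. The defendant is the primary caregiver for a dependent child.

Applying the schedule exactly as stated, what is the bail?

Base amounts from the schedule: shoplifting $1,800; elder abuse $116,200; bribery $39,000; forgery $36,350.
Stacking rule: sum of all bases. $1,800 + $116,200 + $39,000 + $36,350 = $193,350.
Defendant is the primary caregiver for a dependent (−$11,250 flat): $193,350 − $11,250 = $182,100.
Defendant was on pretrial release at the time (+$22,000 flat): $182,100 + $22,000 = $204,100.
Net percentage adjustment: +15% −10% = +5%. $204,100 × 1.05 = $214,305.
$214,305 is within the $225,000 maximum.
$214,305 is at or above the $2,000 minimum.

$214,305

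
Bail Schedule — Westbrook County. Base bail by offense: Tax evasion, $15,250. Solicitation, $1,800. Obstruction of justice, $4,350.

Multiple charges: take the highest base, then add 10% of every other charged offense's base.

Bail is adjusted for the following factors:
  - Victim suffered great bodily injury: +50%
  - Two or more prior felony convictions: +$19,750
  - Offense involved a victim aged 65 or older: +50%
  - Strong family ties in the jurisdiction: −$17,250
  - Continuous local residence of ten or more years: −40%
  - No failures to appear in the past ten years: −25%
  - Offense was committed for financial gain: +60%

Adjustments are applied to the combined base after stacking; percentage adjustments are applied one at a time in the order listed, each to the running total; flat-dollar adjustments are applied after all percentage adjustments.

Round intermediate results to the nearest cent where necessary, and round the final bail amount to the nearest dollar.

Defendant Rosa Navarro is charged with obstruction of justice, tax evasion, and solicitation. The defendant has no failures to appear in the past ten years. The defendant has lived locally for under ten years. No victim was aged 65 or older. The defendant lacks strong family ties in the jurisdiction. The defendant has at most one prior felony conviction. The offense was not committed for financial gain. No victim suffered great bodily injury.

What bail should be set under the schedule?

$11,899

Base amounts from the schedule: obstruction of justice $4,350; tax evasion $15,250; solicitation $1,800.
Stacking rule: highest base plus 10% of each additional charge. Highest is tax evasion at $15,250. Additional: $4,350 × 10% = $435; $1,800 × 10% = $180. Combined base = $15,250 + $615 = $15,865.
No failures to appear in the past ten years (−25%): $15,865 × 0.75 = $11,898.75.
Rounded to the nearest dollar: $11,899.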